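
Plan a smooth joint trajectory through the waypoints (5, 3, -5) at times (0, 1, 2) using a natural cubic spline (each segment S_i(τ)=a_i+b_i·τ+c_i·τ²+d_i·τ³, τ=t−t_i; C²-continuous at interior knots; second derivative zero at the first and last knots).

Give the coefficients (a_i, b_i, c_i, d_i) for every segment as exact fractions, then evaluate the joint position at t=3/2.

  seg 0: a=5 b=-1/2 c=0 d=-3/2
  seg 1: a=3 b=-5 c=-9/2 d=3/2
S(3/2) = -7/16

Δ: Δ0=-2, Δ1=-8
row 1: diag=4, rhs=-36; c'=1/4, d'=-9
back: M1=-9
M: M0=0, M1=-9, M2=0
seg 0: a=5, c=M0/2=0, d=(M1−M0)/(6·1)=-3/2, b=Δ0−h0·(2M0+M1)/6=-1/2
seg 1: a=3, c=M1/2=-9/2, d=(M2−M1)/(6·1)=3/2, b=Δ1−h1·(2M1+M2)/6=-5
t_q=3/2 → seg 1, τ=1/2; S=3+-5·τ+-9/2·τ²+3/2·τ³=-7/16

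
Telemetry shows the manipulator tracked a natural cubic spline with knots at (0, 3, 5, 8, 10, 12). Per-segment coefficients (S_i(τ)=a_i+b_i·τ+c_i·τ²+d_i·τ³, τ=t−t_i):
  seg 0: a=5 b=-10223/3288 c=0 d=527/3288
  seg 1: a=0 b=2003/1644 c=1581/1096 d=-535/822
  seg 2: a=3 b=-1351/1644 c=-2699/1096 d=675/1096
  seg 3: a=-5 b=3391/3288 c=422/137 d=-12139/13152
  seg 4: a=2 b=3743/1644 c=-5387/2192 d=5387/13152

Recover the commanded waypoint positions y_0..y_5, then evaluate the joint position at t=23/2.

y_0=5 y_1=0 y_2=3 y_3=-5 y_4=2 y_5=0
S(23/2) = 44471/35072

y_0 = S_0(0) = a_0 = 5
y_1 = S_1(0) = a_1 = 0
y_2 = S_2(0) = a_2 = 3
y_3 = S_3(0) = a_3 = -5
y_4 = S_4(0) = a_4 = 2
y_5 = S_4(2) = 0
t_q=23/2 is in segment 4 (τ=3/2); S_4(τ)=44471/35072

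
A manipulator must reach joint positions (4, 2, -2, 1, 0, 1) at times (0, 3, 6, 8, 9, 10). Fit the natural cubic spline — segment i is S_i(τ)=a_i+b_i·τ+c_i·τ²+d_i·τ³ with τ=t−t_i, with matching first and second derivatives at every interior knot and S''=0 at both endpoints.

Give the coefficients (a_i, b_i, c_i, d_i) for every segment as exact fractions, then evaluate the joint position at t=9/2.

  seg 0: a=4 b=-229/1574 c=0 d=-2461/42498
  seg 1: a=2 b=-1345/787 c=-2461/4722 d=9157/42498
  seg 2: a=-2 b=1545/1574 c=1116/787 d=-456/787
  seg 3: a=1 b=-471/1574 c=-1620/787 d=2137/1574
  seg 4: a=0 b=-270/787 c=3171/1574 d=-1057/1574
S(9/2) = -12705/12592

Δ: Δ0=-2/3, Δ1=-4/3, Δ2=3/2, Δ3=-1, Δ4=1
row 1: diag=12, rhs=-4; c'=1/4, d'=-1/3
row 2: denom=10−3·1/4=37/4; d'=(17−3·-1/3)/(37/4)=72/37
row 3: denom=6−2·8/37=206/37; d'=(-15−2·72/37)/(206/37)=-699/206
row 4: denom=4−1·37/206=787/206; d'=(12−1·-699/206)/(787/206)=3171/787
back: M4=3171/787
back: M3=-699/206−37/206·3171/787=-3240/787
back: M2=72/37−8/37·-3240/787=2232/787
back: M1=-1/3−1/4·2232/787=-2461/2361
M: M0=0, M1=-2461/2361, M2=2232/787, M3=-3240/787, M4=3171/787, M5=0
seg 0: a=4, c=M0/2=0, d=(M1−M0)/(6·3)=-2461/42498, b=Δ0−h0·(2M0+M1)/6=-229/1574
seg 1: a=2, c=M1/2=-2461/4722, d=(M2−M1)/(6·3)=9157/42498, b=Δ1−h1·(2M1+M2)/6=-1345/787
seg 2: a=-2, c=M2/2=1116/787, d=(M3−M2)/(6·2)=-456/787, b=Δ2−h2·(2M2+M3)/6=1545/1574
seg 3: a=1, c=M3/2=-1620/787, d=(M4−M3)/(6·1)=2137/1574, b=Δ3−h3·(2M3+M4)/6=-471/1574
seg 4: a=0, c=M4/2=3171/1574, d=(M5−M4)/(6·1)=-1057/1574, b=Δ4−h4·(2M4+M5)/6=-270/787
t_q=9/2 → seg 1, τ=3/2; S=2+-1345/787·τ+-2461/4722·τ²+9157/42498·τ³=-12705/12592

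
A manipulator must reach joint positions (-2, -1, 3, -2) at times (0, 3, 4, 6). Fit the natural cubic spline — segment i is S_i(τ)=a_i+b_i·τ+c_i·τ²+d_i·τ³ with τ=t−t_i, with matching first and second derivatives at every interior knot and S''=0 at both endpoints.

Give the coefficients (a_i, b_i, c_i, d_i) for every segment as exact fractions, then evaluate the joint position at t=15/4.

  seg 0: a=-2 b=-419/282 c=0 d=19/94
  seg 1: a=-1 b=560/141 c=171/94 d=-505/282
  seg 2: a=3 b=631/282 c=-167/47 d=167/282
S(15/4) = 13515/6016

Δ: Δ0=1/3, Δ1=4, Δ2=-5/2
row 1: diag=8, rhs=22; c'=1/8, d'=11/4
row 2: denom=6−1·1/8=47/8; d'=(-39−1·11/4)/(47/8)=-334/47
back: M2=-334/47
back: M1=11/4−1/8·-334/47=171/47
M: M0=0, M1=171/47, M2=-334/47, M3=0
seg 0: a=-2, c=M0/2=0, d=(M1−M0)/(6·3)=19/94, b=Δ0−h0·(2M0+M1)/6=-419/282
seg 1: a=-1, c=M1/2=171/94, d=(M2−M1)/(6·1)=-505/282, b=Δ1−h1·(2M1+M2)/6=560/141
seg 2: a=3, c=M2/2=-167/47, d=(M3−M2)/(6·2)=167/282, b=Δ2−h2·(2M2+M3)/6=631/282
t_q=15/4 → seg 1, τ=3/4; S=-1+560/141·τ+171/94·τ²+-505/282·τ³=13515/6016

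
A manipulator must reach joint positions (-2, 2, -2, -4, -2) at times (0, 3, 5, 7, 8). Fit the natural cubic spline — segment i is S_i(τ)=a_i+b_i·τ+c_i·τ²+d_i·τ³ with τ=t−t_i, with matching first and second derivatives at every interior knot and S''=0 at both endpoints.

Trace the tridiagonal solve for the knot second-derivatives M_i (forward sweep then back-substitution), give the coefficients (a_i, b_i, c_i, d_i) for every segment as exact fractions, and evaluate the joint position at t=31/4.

  seg 0: a=-2 b=373/156 c=0 d=-55/468
  seg 1: a=2 b=-61/78 c=-55/52 d=35/156
  seg 2: a=-2 b=-181/78 c=15/52 d=29/156
  seg 3: a=-4 b=83/78 c=73/52 d=-73/156
S(31/4) = -8685/3328

Δ: Δ0=4/3, Δ1=-2, Δ2=-1, Δ3=2
row 1: diag=10, rhs=-20; c'=1/5, d'=-2
row 2: denom=8−2·1/5=38/5; d'=(6−2·-2)/(38/5)=25/19
row 3: denom=6−2·5/19=104/19; d'=(18−2·25/19)/(104/19)=73/26
back: M3=73/26
back: M2=25/19−5/19·73/26=15/26
back: M1=-2−1/5·15/26=-55/26
M: M0=0, M1=-55/26, M2=15/26, M3=73/26, M4=0
seg 0: a=-2, c=M0/2=0, d=(M1−M0)/(6·3)=-55/468, b=Δ0−h0·(2M0+M1)/6=373/156
seg 1: a=2, c=M1/2=-55/52, d=(M2−M1)/(6·2)=35/156, b=Δ1−h1·(2M1+M2)/6=-61/78
seg 2: a=-2, c=M2/2=15/52, d=(M3−M2)/(6·2)=29/156, b=Δ2−h2·(2M2+M3)/6=-181/78
seg 3: a=-4, c=M3/2=73/52, d=(M4−M3)/(6·1)=-73/156, b=Δ3−h3·(2M3+M4)/6=83/78
t_q=31/4 → seg 3, τ=3/4; S=-4+83/78·τ+73/52·τ²+-73/156·τ³=-8685/3328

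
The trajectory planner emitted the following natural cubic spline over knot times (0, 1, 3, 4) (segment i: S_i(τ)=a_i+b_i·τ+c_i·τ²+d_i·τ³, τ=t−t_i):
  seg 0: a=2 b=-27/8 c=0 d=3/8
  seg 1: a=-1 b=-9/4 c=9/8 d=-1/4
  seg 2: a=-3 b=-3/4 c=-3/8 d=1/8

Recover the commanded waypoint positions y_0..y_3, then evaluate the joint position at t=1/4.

y_0=2 y_1=-1 y_2=-3 y_3=-4
S(1/4) = 595/512

y_0 = S_0(0) = a_0 = 2
y_1 = S_1(0) = a_1 = -1
y_2 = S_2(0) = a_2 = -3
y_3 = S_2(1) = -4
t_q=1/4 is in segment 0 (τ=1/4); S_0(τ)=595/512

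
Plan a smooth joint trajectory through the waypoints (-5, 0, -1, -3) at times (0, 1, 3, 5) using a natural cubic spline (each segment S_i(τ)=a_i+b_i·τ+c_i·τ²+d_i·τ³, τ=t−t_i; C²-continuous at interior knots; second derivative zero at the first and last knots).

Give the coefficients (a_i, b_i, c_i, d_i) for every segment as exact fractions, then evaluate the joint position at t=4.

Δ: Δ0=5, Δ1=-1/2, Δ2=-1
row 1: diag=6, rhs=-33; c'=1/3, d'=-11/2
row 2: denom=8−2·1/3=22/3; d'=(-3−2·-11/2)/(22/3)=12/11
back: M2=12/11
back: M1=-11/2−1/3·12/11=-129/22
M: M0=0, M1=-129/22, M2=12/11, M3=0
seg 0: a=-5, c=M0/2=0, d=(M1−M0)/(6·1)=-43/44, b=Δ0−h0·(2M0+M1)/6=263/44
seg 1: a=0, c=M1/2=-129/44, d=(M2−M1)/(6·2)=51/88, b=Δ1−h1·(2M1+M2)/6=67/22
seg 2: a=-1, c=M2/2=6/11, d=(M3−M2)/(6·2)=-1/11, b=Δ2−h2·(2M2+M3)/6=-19/11
t_q=4 → seg 2, τ=1; S=-1+-19/11·τ+6/11·τ²+-1/11·τ³=-25/11

  seg 0: a=-5 b=263/44 c=0 d=-43/44
  seg 1: a=0 b=67/22 c=-129/44 d=51/88
  seg 2: a=-1 b=-19/11 c=6/11 d=-1/11
S(4) = -25/11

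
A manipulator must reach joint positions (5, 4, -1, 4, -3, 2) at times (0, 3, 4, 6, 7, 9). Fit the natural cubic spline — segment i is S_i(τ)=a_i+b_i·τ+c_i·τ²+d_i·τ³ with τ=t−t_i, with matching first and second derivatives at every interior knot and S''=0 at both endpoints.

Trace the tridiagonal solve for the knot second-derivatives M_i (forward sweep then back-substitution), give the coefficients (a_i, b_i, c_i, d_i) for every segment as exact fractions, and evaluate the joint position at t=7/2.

  seg 0: a=5 b=19837/8718 c=0 d=-2527/8718
  seg 1: a=4 b=-24196/4359 c=-7581/2906 d=27545/8718
  seg 2: a=-1 b=-11243/8718 c=9982/1453 d=-43373/17436
  seg 3: a=4 b=-31913/8718 c=-23409/2906 d=20557/4359
  seg 4: a=-3 b=-49025/8718 c=17705/2906 d=-17705/17436
S(7/2) = 22489/23248

Δ: Δ0=-1/3, Δ1=-5, Δ2=5/2, Δ3=-7, Δ4=5/2
row 1: diag=8, rhs=-28; c'=1/8, d'=-7/2
row 2: denom=6−1·1/8=47/8; d'=(45−1·-7/2)/(47/8)=388/47
row 3: denom=6−2·16/47=250/47; d'=(-57−2·388/47)/(250/47)=-691/50
row 4: denom=6−1·47/250=1453/250; d'=(57−1·-691/50)/(1453/250)=17705/1453
back: M4=17705/1453
back: M3=-691/50−47/250·17705/1453=-23409/1453
back: M2=388/47−16/47·-23409/1453=19964/1453
back: M1=-7/2−1/8·19964/1453=-7581/1453
M: M0=0, M1=-7581/1453, M2=19964/1453, M3=-23409/1453, M4=17705/1453, M5=0
seg 0: a=5, c=M0/2=0, d=(M1−M0)/(6·3)=-2527/8718, b=Δ0−h0·(2M0+M1)/6=19837/8718
seg 1: a=4, c=M1/2=-7581/2906, d=(M2−M1)/(6·1)=27545/8718, b=Δ1−h1·(2M1+M2)/6=-24196/4359
seg 2: a=-1, c=M2/2=9982/1453, d=(M3−M2)/(6·2)=-43373/17436, b=Δ2−h2·(2M2+M3)/6=-11243/8718
seg 3: a=4, c=M3/2=-23409/2906, d=(M4−M3)/(6·1)=20557/4359, b=Δ3−h3·(2M3+M4)/6=-31913/8718
seg 4: a=-3, c=M4/2=17705/2906, d=(M5−M4)/(6·2)=-17705/17436, b=Δ4−h4·(2M4+M5)/6=-49025/8718
t_q=7/2 → seg 1, τ=1/2; S=4+-24196/4359·τ+-7581/2906·τ²+27545/8718·τ³=22489/23248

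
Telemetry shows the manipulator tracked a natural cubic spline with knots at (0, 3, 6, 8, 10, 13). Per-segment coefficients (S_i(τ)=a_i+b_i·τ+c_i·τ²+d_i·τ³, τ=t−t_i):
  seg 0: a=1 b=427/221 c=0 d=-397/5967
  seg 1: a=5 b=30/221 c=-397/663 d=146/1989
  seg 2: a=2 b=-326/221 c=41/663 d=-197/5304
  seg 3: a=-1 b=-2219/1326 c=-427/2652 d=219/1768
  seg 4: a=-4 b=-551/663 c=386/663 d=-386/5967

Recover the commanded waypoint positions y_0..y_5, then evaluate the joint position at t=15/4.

y_0 = S_0(0) = a_0 = 1
y_1 = S_1(0) = a_1 = 5
y_2 = S_2(0) = a_2 = 2
y_3 = S_3(0) = a_3 = -1
y_4 = S_4(0) = a_4 = -4
y_5 = S_4(3) = -3
t_q=15/4 is in segment 1 (τ=3/4); S_1(τ)=2609/544

y_0=1 y_1=5 y_2=2 y_3=-1 y_4=-4 y_5=-3
S(15/4) = 2609/544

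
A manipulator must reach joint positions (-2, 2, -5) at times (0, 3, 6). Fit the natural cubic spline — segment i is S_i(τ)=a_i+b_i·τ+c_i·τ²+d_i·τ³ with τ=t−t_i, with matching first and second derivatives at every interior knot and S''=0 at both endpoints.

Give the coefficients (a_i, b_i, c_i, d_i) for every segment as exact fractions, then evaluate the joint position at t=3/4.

Δ: Δ0=4/3, Δ1=-7/3
row 1: diag=12, rhs=-22; c'=1/4, d'=-11/6
back: M1=-11/6
M: M0=0, M1=-11/6, M2=0
seg 0: a=-2, c=M0/2=0, d=(M1−M0)/(6·3)=-11/108, b=Δ0−h0·(2M0+M1)/6=9/4
seg 1: a=2, c=M1/2=-11/12, d=(M2−M1)/(6·3)=11/108, b=Δ1−h1·(2M1+M2)/6=-1/2
t_q=3/4 → seg 0, τ=3/4; S=-2+9/4·τ+0·τ²+-11/108·τ³=-91/256

  seg 0: a=-2 b=9/4 c=0 d=-11/108
  seg 1: a=2 b=-1/2 c=-11/12 d=11/108
S(3/4) = -91/256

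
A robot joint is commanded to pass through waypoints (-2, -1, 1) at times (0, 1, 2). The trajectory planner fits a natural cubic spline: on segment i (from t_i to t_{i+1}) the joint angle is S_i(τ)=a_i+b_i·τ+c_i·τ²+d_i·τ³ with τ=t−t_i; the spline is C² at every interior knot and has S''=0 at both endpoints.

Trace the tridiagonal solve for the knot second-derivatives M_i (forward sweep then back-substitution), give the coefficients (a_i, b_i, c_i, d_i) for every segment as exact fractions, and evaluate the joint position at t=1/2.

Δ: Δ0=1, Δ1=2
row 1: diag=4, rhs=6; c'=1/4, d'=3/2
back: M1=3/2
M: M0=0, M1=3/2, M2=0
seg 0: a=-2, c=M0/2=0, d=(M1−M0)/(6·1)=1/4, b=Δ0−h0·(2M0+M1)/6=3/4
seg 1: a=-1, c=M1/2=3/4, d=(M2−M1)/(6·1)=-1/4, b=Δ1−h1·(2M1+M2)/6=3/2
t_q=1/2 → seg 0, τ=1/2; S=-2+3/4·τ+0·τ²+1/4·τ³=-51/32

  seg 0: a=-2 b=3/4 c=0 d=1/4
  seg 1: a=-1 b=3/2 c=3/4 d=-1/4
S(1/2) = -51/32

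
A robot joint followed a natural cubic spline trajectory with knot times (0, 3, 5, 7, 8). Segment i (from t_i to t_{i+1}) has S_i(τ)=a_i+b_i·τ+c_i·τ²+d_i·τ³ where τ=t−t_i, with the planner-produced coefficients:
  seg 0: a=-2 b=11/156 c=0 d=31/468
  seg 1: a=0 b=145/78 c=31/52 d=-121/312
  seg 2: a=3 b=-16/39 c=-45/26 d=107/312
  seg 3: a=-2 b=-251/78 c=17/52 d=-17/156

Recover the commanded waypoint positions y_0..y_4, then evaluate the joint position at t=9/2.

y_0 = S_0(0) = a_0 = -2
y_1 = S_1(0) = a_1 = 0
y_2 = S_2(0) = a_2 = 3
y_3 = S_3(0) = a_3 = -2
y_4 = S_3(1) = -5
t_q=9/2 is in segment 1 (τ=3/2); S_1(τ)=2347/832

y_0=-2 y_1=0 y_2=3 y_3=-2 y_4=-5
S(9/2) = 2347/832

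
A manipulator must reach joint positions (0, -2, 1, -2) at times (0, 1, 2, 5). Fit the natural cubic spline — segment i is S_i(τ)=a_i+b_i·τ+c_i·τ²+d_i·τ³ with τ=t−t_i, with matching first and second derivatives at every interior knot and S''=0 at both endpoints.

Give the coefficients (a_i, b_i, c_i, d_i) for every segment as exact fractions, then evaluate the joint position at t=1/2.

  seg 0: a=0 b=-106/31 c=0 d=44/31
  seg 1: a=-2 b=26/31 c=132/31 d=-65/31
  seg 2: a=1 b=95/31 c=-63/31 d=7/31
S(1/2) = -95/62

Δ: Δ0=-2, Δ1=3, Δ2=-1
row 1: diag=4, rhs=30; c'=1/4, d'=15/2
row 2: denom=8−1·1/4=31/4; d'=(-24−1·15/2)/(31/4)=-126/31
back: M2=-126/31
back: M1=15/2−1/4·-126/31=264/31
M: M0=0, M1=264/31, M2=-126/31, M3=0
seg 0: a=0, c=M0/2=0, d=(M1−M0)/(6·1)=44/31, b=Δ0−h0·(2M0+M1)/6=-106/31
seg 1: a=-2, c=M1/2=132/31, d=(M2−M1)/(6·1)=-65/31, b=Δ1−h1·(2M1+M2)/6=26/31
seg 2: a=1, c=M2/2=-63/31, d=(M3−M2)/(6·3)=7/31, b=Δ2−h2·(2M2+M3)/6=95/31
t_q=1/2 → seg 0, τ=1/2; S=0+-106/31·τ+0·τ²+44/31·τ³=-95/62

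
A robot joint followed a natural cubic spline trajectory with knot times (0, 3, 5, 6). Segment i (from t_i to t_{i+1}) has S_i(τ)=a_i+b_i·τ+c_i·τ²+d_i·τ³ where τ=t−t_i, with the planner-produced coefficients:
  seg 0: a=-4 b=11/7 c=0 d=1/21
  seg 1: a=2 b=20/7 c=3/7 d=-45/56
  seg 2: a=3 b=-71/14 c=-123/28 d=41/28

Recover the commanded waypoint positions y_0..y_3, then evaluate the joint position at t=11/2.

y_0=-4 y_1=2 y_2=3 y_3=-5
S(11/2) = -101/224

y_0 = S_0(0) = a_0 = -4
y_1 = S_1(0) = a_1 = 2
y_2 = S_2(0) = a_2 = 3
y_3 = S_2(1) = -5
t_q=11/2 is in segment 2 (τ=1/2); S_2(τ)=-101/224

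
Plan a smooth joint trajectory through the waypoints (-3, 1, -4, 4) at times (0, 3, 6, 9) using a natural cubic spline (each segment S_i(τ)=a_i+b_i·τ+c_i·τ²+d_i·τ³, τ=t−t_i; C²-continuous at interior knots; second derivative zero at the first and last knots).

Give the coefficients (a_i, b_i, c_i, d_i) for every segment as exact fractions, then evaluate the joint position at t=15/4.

Δ: Δ0=4/3, Δ1=-5/3, Δ2=8/3
row 1: diag=12, rhs=-18; c'=1/4, d'=-3/2
row 2: denom=12−3·1/4=45/4; d'=(26−3·-3/2)/(45/4)=122/45
back: M2=122/45
back: M1=-3/2−1/4·122/45=-98/45
M: M0=0, M1=-98/45, M2=122/45, M3=0
seg 0: a=-3, c=M0/2=0, d=(M1−M0)/(6·3)=-49/405, b=Δ0−h0·(2M0+M1)/6=109/45
seg 1: a=1, c=M1/2=-49/45, d=(M2−M1)/(6·3)=22/81, b=Δ1−h1·(2M1+M2)/6=-38/45
seg 2: a=-4, c=M2/2=61/45, d=(M3−M2)/(6·3)=-61/405, b=Δ2−h2·(2M2+M3)/6=-2/45
t_q=15/4 → seg 1, τ=3/4; S=1+-38/45·τ+-49/45·τ²+22/81·τ³=-21/160

  seg 0: a=-3 b=109/45 c=0 d=-49/405
  seg 1: a=1 b=-38/45 c=-49/45 d=22/81
  seg 2: a=-4 b=-2/45 c=61/45 d=-61/405
S(15/4) = -21/160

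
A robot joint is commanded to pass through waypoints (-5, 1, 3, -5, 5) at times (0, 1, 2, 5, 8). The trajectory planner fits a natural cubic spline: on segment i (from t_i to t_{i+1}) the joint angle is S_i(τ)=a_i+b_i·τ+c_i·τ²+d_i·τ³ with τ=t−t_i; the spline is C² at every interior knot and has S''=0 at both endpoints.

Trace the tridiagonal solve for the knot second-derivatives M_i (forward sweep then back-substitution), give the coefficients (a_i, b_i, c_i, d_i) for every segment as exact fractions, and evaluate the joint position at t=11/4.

  seg 0: a=-5 b=1145/168 c=0 d=-137/168
  seg 1: a=1 b=367/84 c=-137/56 d=13/168
  seg 2: a=3 b=-7/24 c=-31/14 d=239/504
  seg 3: a=-5 b=-65/84 c=115/56 d=-115/504
S(11/4) = 6221/3584

Δ: Δ0=6, Δ1=2, Δ2=-8/3, Δ3=10/3
row 1: diag=4, rhs=-24; c'=1/4, d'=-6
row 2: denom=8−1·1/4=31/4; d'=(-28−1·-6)/(31/4)=-88/31
row 3: denom=12−3·12/31=336/31; d'=(36−3·-88/31)/(336/31)=115/28
back: M3=115/28
back: M2=-88/31−12/31·115/28=-31/7
back: M1=-6−1/4·-31/7=-137/28
M: M0=0, M1=-137/28, M2=-31/7, M3=115/28, M4=0
seg 0: a=-5, c=M0/2=0, d=(M1−M0)/(6·1)=-137/168, b=Δ0−h0·(2M0+M1)/6=1145/168
seg 1: a=1, c=M1/2=-137/56, d=(M2−M1)/(6·1)=13/168, b=Δ1−h1·(2M1+M2)/6=367/84
seg 2: a=3, c=M2/2=-31/14, d=(M3−M2)/(6·3)=239/504, b=Δ2−h2·(2M2+M3)/6=-7/24
seg 3: a=-5, c=M3/2=115/56, d=(M4−M3)/(6·3)=-115/504, b=Δ3−h3·(2M3+M4)/6=-65/84
t_q=11/4 → seg 2, τ=3/4; S=3+-7/24·τ+-31/14·τ²+239/504·τ³=6221/3584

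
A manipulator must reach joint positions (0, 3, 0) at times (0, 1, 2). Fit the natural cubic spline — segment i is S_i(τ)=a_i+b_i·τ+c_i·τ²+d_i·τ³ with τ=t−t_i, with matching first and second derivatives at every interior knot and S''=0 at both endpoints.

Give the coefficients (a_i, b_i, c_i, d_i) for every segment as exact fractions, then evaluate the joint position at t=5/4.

  seg 0: a=0 b=9/2 c=0 d=-3/2
  seg 1: a=3 b=0 c=-9/2 d=3/2
S(5/4) = 351/128

Δ: Δ0=3, Δ1=-3
row 1: diag=4, rhs=-36; c'=1/4, d'=-9
back: M1=-9
M: M0=0, M1=-9, M2=0
seg 0: a=0, c=M0/2=0, d=(M1−M0)/(6·1)=-3/2, b=Δ0−h0·(2M0+M1)/6=9/2
seg 1: a=3, c=M1/2=-9/2, d=(M2−M1)/(6·1)=3/2, b=Δ1−h1·(2M1+M2)/6=0
t_q=5/4 → seg 1, τ=1/4; S=3+0·τ+-9/2·τ²+3/2·τ³=351/128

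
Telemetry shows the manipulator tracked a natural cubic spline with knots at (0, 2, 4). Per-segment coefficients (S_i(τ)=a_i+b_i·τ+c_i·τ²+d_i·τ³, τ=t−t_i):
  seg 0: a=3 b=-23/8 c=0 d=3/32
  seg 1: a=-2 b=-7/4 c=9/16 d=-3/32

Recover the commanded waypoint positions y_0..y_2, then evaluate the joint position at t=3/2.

y_0 = S_0(0) = a_0 = 3
y_1 = S_1(0) = a_1 = -2
y_2 = S_1(2) = -4
t_q=3/2 is in segment 0 (τ=3/2); S_0(τ)=-255/256

y_0=3 y_1=-2 y_2=-4
S(3/2) = -255/256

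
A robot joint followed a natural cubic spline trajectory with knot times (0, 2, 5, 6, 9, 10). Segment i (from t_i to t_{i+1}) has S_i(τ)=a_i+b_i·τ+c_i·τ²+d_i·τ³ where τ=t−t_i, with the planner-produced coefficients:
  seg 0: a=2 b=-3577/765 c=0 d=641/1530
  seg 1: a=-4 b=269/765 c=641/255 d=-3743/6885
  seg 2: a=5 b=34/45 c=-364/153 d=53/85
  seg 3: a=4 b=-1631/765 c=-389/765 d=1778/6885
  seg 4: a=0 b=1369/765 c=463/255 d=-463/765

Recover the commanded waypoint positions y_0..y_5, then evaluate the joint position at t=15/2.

y_0=2 y_1=-4 y_2=5 y_3=4 y_4=0 y_5=3
S(15/2) = 9/17

y_0 = S_0(0) = a_0 = 2
y_1 = S_1(0) = a_1 = -4
y_2 = S_2(0) = a_2 = 5
y_3 = S_3(0) = a_3 = 4
y_4 = S_4(0) = a_4 = 0
y_5 = S_4(1) = 3
t_q=15/2 is in segment 3 (τ=3/2); S_3(τ)=9/17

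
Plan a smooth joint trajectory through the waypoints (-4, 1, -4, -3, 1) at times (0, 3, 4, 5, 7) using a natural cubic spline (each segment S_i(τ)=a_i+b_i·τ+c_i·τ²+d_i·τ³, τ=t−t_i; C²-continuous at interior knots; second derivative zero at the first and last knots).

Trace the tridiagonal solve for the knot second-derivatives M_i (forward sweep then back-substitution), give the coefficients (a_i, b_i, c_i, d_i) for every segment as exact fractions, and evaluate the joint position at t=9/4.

Δ: Δ0=5/3, Δ1=-5, Δ2=1, Δ3=2
row 1: diag=8, rhs=-40; c'=1/8, d'=-5
row 2: denom=4−1·1/8=31/8; d'=(36−1·-5)/(31/8)=328/31
row 3: denom=6−1·8/31=178/31; d'=(6−1·328/31)/(178/31)=-71/89
back: M3=-71/89
back: M2=328/31−8/31·-71/89=960/89
back: M1=-5−1/8·960/89=-565/89
M: M0=0, M1=-565/89, M2=960/89, M3=-71/89, M4=0
seg 0: a=-4, c=M0/2=0, d=(M1−M0)/(6·3)=-565/1602, b=Δ0−h0·(2M0+M1)/6=2585/534
seg 1: a=1, c=M1/2=-565/178, d=(M2−M1)/(6·1)=1525/534, b=Δ1−h1·(2M1+M2)/6=-1250/267
seg 2: a=-4, c=M2/2=480/89, d=(M3−M2)/(6·1)=-1031/534, b=Δ2−h2·(2M2+M3)/6=-1315/534
seg 3: a=-3, c=M3/2=-71/178, d=(M4−M3)/(6·2)=71/1068, b=Δ3−h3·(2M3+M4)/6=676/267
t_q=9/4 → seg 0, τ=9/4; S=-4+2585/534·τ+0·τ²+-565/1602·τ³=32747/11392

  seg 0: a=-4 b=2585/534 c=0 d=-565/1602
  seg 1: a=1 b=-1250/267 c=-565/178 d=1525/534
  seg 2: a=-4 b=-1315/534 c=480/89 d=-1031/534
  seg 3: a=-3 b=676/267 c=-71/178 d=71/1068
S(9/4) = 32747/11392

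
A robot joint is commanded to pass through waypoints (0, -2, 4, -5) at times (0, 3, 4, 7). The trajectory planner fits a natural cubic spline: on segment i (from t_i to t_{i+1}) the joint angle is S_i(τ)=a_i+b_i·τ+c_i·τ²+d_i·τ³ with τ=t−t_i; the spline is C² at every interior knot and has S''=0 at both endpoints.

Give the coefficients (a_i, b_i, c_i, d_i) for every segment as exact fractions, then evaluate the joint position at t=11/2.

Δ: Δ0=-2/3, Δ1=6, Δ2=-3
row 1: diag=8, rhs=40; c'=1/8, d'=5
row 2: denom=8−1·1/8=63/8; d'=(-54−1·5)/(63/8)=-472/63
back: M2=-472/63
back: M1=5−1/8·-472/63=374/63
M: M0=0, M1=374/63, M2=-472/63, M3=0
seg 0: a=0, c=M0/2=0, d=(M1−M0)/(6·3)=187/567, b=Δ0−h0·(2M0+M1)/6=-229/63
seg 1: a=-2, c=M1/2=187/63, d=(M2−M1)/(6·1)=-47/21, b=Δ1−h1·(2M1+M2)/6=332/63
seg 2: a=4, c=M2/2=-236/63, d=(M3−M2)/(6·3)=236/567, b=Δ2−h2·(2M2+M3)/6=283/63
t_q=11/2 → seg 2, τ=3/2; S=4+283/63·τ+-236/63·τ²+236/567·τ³=26/7

  seg 0: a=0 b=-229/63 c=0 d=187/567
  seg 1: a=-2 b=332/63 c=187/63 d=-47/21
  seg 2: a=4 b=283/63 c=-236/63 d=236/567
S(11/2) = 26/7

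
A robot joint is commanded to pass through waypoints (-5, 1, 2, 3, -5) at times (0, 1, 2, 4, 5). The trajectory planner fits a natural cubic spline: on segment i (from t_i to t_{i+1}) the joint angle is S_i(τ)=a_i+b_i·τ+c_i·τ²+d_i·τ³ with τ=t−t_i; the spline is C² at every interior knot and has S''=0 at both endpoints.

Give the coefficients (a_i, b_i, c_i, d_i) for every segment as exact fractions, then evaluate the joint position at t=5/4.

Δ: Δ0=6, Δ1=1, Δ2=1/2, Δ3=-8
row 1: diag=4, rhs=-30; c'=1/4, d'=-15/2
row 2: denom=6−1·1/4=23/4; d'=(-3−1·-15/2)/(23/4)=18/23
row 3: denom=6−2·8/23=122/23; d'=(-51−2·18/23)/(122/23)=-1209/122
back: M3=-1209/122
back: M2=18/23−8/23·-1209/122=258/61
back: M1=-15/2−1/4·258/61=-522/61
M: M0=0, M1=-522/61, M2=258/61, M3=-1209/122, M4=0
seg 0: a=-5, c=M0/2=0, d=(M1−M0)/(6·1)=-87/61, b=Δ0−h0·(2M0+M1)/6=453/61
seg 1: a=1, c=M1/2=-261/61, d=(M2−M1)/(6·1)=130/61, b=Δ1−h1·(2M1+M2)/6=192/61
seg 2: a=2, c=M2/2=129/61, d=(M3−M2)/(6·2)=-575/488, b=Δ2−h2·(2M2+M3)/6=60/61
seg 3: a=3, c=M3/2=-1209/244, d=(M4−M3)/(6·1)=403/244, b=Δ3−h3·(2M3+M4)/6=-573/122
t_q=5/4 → seg 1, τ=1/4; S=1+192/61·τ+-261/61·τ²+130/61·τ³=3031/1952

  seg 0: a=-5 b=453/61 c=0 d=-87/61
  seg 1: a=1 b=192/61 c=-261/61 d=130/61
  seg 2: a=2 b=60/61 c=129/61 d=-575/488
  seg 3: a=3 b=-573/122 c=-1209/244 d=403/244
S(5/4) = 3031/1952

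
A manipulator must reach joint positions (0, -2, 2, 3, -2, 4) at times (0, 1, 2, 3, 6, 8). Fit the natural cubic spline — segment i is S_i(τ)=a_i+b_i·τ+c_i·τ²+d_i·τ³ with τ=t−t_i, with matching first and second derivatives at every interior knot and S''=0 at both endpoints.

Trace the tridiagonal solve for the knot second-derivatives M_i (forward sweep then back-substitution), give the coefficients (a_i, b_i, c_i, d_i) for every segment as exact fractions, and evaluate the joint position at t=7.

  seg 0: a=0 b=-11599/3075 c=0 d=5449/3075
  seg 1: a=-2 b=4748/3075 c=5449/1025 d=-1759/615
  seg 2: a=2 b=11057/3075 c=-3346/1025 d=2056/3075
  seg 3: a=3 b=-2851/3075 c=-258/205 d=3112/9225
  seg 4: a=-2 b=1937/3075 c=1822/1025 d=-911/3075
S(7) = 114/1025

Δ: Δ0=-2, Δ1=4, Δ2=1, Δ3=-5/3, Δ4=3
row 1: diag=4, rhs=36; c'=1/4, d'=9
row 2: denom=4−1·1/4=15/4; d'=(-18−1·9)/(15/4)=-36/5
row 3: denom=8−1·4/15=116/15; d'=(-16−1·-36/5)/(116/15)=-33/29
row 4: denom=10−3·45/116=1025/116; d'=(28−3·-33/29)/(1025/116)=3644/1025
back: M4=3644/1025
back: M3=-33/29−45/116·3644/1025=-516/205
back: M2=-36/5−4/15·-516/205=-6692/1025
back: M1=9−1/4·-6692/1025=10898/1025
M: M0=0, M1=10898/1025, M2=-6692/1025, M3=-516/205, M4=3644/1025, M5=0
seg 0: a=0, c=M0/2=0, d=(M1−M0)/(6·1)=5449/3075, b=Δ0−h0·(2M0+M1)/6=-11599/3075
seg 1: a=-2, c=M1/2=5449/1025, d=(M2−M1)/(6·1)=-1759/615, b=Δ1−h1·(2M1+M2)/6=4748/3075
seg 2: a=2, c=M2/2=-3346/1025, d=(M3−M2)/(6·1)=2056/3075, b=Δ2−h2·(2M2+M3)/6=11057/3075
seg 3: a=3, c=M3/2=-258/205, d=(M4−M3)/(6·3)=3112/9225, b=Δ3−h3·(2M3+M4)/6=-2851/3075
seg 4: a=-2, c=M4/2=1822/1025, d=(M5−M4)/(6·2)=-911/3075, b=Δ4−h4·(2M4+M5)/6=1937/3075
t_q=7 → seg 4, τ=1; S=-2+1937/3075·τ+1822/1025·τ²+-911/3075·τ³=114/1025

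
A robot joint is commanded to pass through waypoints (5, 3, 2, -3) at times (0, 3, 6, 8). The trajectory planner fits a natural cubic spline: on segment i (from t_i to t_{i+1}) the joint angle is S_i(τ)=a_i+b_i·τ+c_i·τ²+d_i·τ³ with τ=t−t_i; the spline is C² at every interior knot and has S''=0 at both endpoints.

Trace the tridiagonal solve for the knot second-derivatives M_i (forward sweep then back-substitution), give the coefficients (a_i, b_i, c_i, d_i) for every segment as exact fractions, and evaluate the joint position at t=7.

  seg 0: a=5 b=-69/74 c=0 d=59/1998
  seg 1: a=3 b=-5/37 c=59/222 d=-221/1998
  seg 2: a=2 b=-113/74 c=-27/37 d=9/74
S(7) = -5/37

Δ: Δ0=-2/3, Δ1=-1/3, Δ2=-5/2
row 1: diag=12, rhs=2; c'=1/4, d'=1/6
row 2: denom=10−3·1/4=37/4; d'=(-13−3·1/6)/(37/4)=-54/37
back: M2=-54/37
back: M1=1/6−1/4·-54/37=59/111
M: M0=0, M1=59/111, M2=-54/37, M3=0
seg 0: a=5, c=M0/2=0, d=(M1−M0)/(6·3)=59/1998, b=Δ0−h0·(2M0+M1)/6=-69/74
seg 1: a=3, c=M1/2=59/222, d=(M2−M1)/(6·3)=-221/1998, b=Δ1−h1·(2M1+M2)/6=-5/37
seg 2: a=2, c=M2/2=-27/37, d=(M3−M2)/(6·2)=9/74, b=Δ2−h2·(2M2+M3)/6=-113/74
t_q=7 → seg 2, τ=1; S=2+-113/74·τ+-27/37·τ²+9/74·τ³=-5/37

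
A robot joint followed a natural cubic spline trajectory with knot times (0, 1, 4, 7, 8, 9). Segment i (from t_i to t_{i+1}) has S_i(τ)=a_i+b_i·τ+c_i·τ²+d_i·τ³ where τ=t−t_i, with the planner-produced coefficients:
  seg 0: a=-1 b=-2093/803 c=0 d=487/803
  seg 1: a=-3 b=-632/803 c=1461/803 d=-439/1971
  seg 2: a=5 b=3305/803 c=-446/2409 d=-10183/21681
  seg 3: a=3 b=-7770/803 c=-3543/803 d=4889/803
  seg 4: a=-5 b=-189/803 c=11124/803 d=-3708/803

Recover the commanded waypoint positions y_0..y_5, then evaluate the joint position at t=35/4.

y_0 = S_0(0) = a_0 = -1
y_1 = S_1(0) = a_1 = -3
y_2 = S_2(0) = a_2 = 5
y_3 = S_3(0) = a_3 = 3
y_4 = S_4(0) = a_4 = -5
y_5 = S_4(1) = 4
t_q=35/4 is in segment 4 (τ=3/4); S_4(τ)=8579/12848

y_0=-1 y_1=-3 y_2=5 y_3=3 y_4=-5 y_5=4
S(35/4) = 8579/12848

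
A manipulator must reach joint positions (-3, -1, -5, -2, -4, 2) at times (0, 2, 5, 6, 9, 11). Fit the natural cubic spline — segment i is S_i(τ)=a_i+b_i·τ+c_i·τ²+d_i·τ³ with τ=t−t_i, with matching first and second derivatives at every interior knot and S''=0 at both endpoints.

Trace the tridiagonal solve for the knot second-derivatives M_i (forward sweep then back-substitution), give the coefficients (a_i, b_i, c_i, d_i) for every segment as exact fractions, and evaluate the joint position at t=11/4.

Δ: Δ0=1, Δ1=-4/3, Δ2=3, Δ3=-2/3, Δ4=3
row 1: diag=10, rhs=-14; c'=3/10, d'=-7/5
row 2: denom=8−3·3/10=71/10; d'=(26−3·-7/5)/(71/10)=302/71
row 3: denom=8−1·10/71=558/71; d'=(-22−1·302/71)/(558/71)=-932/279
row 4: denom=10−3·71/186=549/62; d'=(22−3·-932/279)/(549/62)=5956/1647
back: M4=5956/1647
back: M3=-932/279−71/186·5956/1647=-23326/4941
back: M2=302/71−10/71·-23326/4941=24302/4941
back: M1=-7/5−3/10·24302/4941=-4736/1647
M: M0=0, M1=-4736/1647, M2=24302/4941, M3=-23326/4941, M4=5956/1647, M5=0
seg 0: a=-3, c=M0/2=0, d=(M1−M0)/(6·2)=-1184/4941, b=Δ0−h0·(2M0+M1)/6=9677/4941
seg 1: a=-1, c=M1/2=-2368/1647, d=(M2−M1)/(6·3)=19255/44469, b=Δ1−h1·(2M1+M2)/6=-4531/4941
seg 2: a=-5, c=M2/2=12151/4941, d=(M3−M2)/(6·1)=-98/61, b=Δ2−h2·(2M2+M3)/6=10610/4941
seg 3: a=-2, c=M3/2=-11663/4941, d=(M4−M3)/(6·3)=20597/44469, b=Δ3−h3·(2M3+M4)/6=11098/4941
seg 4: a=-4, c=M4/2=2978/1647, d=(M5−M4)/(6·2)=-1489/4941, b=Δ4−h4·(2M4+M5)/6=2911/4941
t_q=11/4 → seg 1, τ=3/4; S=-1+-4531/4941·τ+-2368/1647·τ²+19255/44469·τ³=-81299/35136

  seg 0: a=-3 b=9677/4941 c=0 d=-1184/4941
  seg 1: a=-1 b=-4531/4941 c=-2368/1647 d=19255/44469
  seg 2: a=-5 b=10610/4941 c=12151/4941 d=-98/61
  seg 3: a=-2 b=11098/4941 c=-11663/4941 d=20597/44469
  seg 4: a=-4 b=2911/4941 c=2978/1647 d=-1489/4941
S(11/4) = -81299/35136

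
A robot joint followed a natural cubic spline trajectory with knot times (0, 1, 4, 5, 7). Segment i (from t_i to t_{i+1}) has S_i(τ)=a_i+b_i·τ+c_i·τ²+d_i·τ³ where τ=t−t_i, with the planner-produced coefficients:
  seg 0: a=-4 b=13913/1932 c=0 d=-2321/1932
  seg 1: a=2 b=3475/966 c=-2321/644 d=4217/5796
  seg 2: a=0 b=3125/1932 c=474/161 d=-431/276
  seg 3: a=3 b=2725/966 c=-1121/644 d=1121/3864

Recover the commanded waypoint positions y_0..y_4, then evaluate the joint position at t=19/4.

y_0=-4 y_1=2 y_2=0 y_3=3 y_4=4
S(19/4) = 3961/1792

y_0 = S_0(0) = a_0 = -4
y_1 = S_1(0) = a_1 = 2
y_2 = S_2(0) = a_2 = 0
y_3 = S_3(0) = a_3 = 3
y_4 = S_3(2) = 4
t_q=19/4 is in segment 2 (τ=3/4); S_2(τ)=3961/1792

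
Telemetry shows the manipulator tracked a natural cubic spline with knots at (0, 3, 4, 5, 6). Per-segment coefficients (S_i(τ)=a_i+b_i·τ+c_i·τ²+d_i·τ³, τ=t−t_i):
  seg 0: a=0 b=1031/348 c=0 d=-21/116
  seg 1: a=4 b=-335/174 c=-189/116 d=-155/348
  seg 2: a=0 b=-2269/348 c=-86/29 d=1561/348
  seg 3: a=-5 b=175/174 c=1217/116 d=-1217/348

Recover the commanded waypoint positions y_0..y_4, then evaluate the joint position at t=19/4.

y_0 = S_0(0) = a_0 = 0
y_1 = S_1(0) = a_1 = 4
y_2 = S_2(0) = a_2 = 0
y_3 = S_3(0) = a_3 = -5
y_4 = S_3(1) = 3
t_q=19/4 is in segment 2 (τ=3/4); S_2(τ)=-34639/7424

y_0=0 y_1=4 y_2=0 y_3=-5 y_4=3
S(19/4) = -34639/7424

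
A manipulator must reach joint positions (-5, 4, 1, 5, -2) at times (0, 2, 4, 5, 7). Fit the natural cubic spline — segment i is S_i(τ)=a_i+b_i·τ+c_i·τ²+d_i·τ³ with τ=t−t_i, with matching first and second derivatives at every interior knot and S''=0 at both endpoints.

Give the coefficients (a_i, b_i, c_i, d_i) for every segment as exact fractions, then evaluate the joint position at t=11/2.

  seg 0: a=-5 b=867/128 c=0 d=-291/512
  seg 1: a=4 b=-3/64 c=-873/256 d=687/512
  seg 2: a=1 b=309/128 c=297/64 d=-391/128
  seg 3: a=5 b=81/32 c=-579/128 d=193/256
S(11/2) = 10709/2048

Δ: Δ0=9/2, Δ1=-3/2, Δ2=4, Δ3=-7/2
row 1: diag=8, rhs=-36; c'=1/4, d'=-9/2
row 2: denom=6−2·1/4=11/2; d'=(33−2·-9/2)/(11/2)=84/11
row 3: denom=6−1·2/11=64/11; d'=(-45−1·84/11)/(64/11)=-579/64
back: M3=-579/64
back: M2=84/11−2/11·-579/64=297/32
back: M1=-9/2−1/4·297/32=-873/128
M: M0=0, M1=-873/128, M2=297/32, M3=-579/64, M4=0
seg 0: a=-5, c=M0/2=0, d=(M1−M0)/(6·2)=-291/512, b=Δ0−h0·(2M0+M1)/6=867/128
seg 1: a=4, c=M1/2=-873/256, d=(M2−M1)/(6·2)=687/512, b=Δ1−h1·(2M1+M2)/6=-3/64
seg 2: a=1, c=M2/2=297/64, d=(M3−M2)/(6·1)=-391/128, b=Δ2−h2·(2M2+M3)/6=309/128
seg 3: a=5, c=M3/2=-579/128, d=(M4−M3)/(6·2)=193/256, b=Δ3−h3·(2M3+M4)/6=81/32
t_q=11/2 → seg 3, τ=1/2; S=5+81/32·τ+-579/128·τ²+193/256·τ³=10709/2048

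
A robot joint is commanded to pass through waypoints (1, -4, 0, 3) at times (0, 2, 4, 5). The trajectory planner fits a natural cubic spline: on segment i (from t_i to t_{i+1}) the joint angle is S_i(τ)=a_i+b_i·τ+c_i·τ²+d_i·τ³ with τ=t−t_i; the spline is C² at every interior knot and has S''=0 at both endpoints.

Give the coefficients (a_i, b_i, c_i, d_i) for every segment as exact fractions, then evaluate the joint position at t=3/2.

  seg 0: a=1 b=-40/11 c=0 d=25/88
  seg 1: a=-4 b=-5/22 c=75/44 d=-13/44
  seg 2: a=0 b=67/22 c=-3/44 d=1/44
S(3/2) = -2461/704

Δ: Δ0=-5/2, Δ1=2, Δ2=3
row 1: diag=8, rhs=27; c'=1/4, d'=27/8
row 2: denom=6−2·1/4=11/2; d'=(6−2·27/8)/(11/2)=-3/22
back: M2=-3/22
back: M1=27/8−1/4·-3/22=75/22
M: M0=0, M1=75/22, M2=-3/22, M3=0
seg 0: a=1, c=M0/2=0, d=(M1−M0)/(6·2)=25/88, b=Δ0−h0·(2M0+M1)/6=-40/11
seg 1: a=-4, c=M1/2=75/44, d=(M2−M1)/(6·2)=-13/44, b=Δ1−h1·(2M1+M2)/6=-5/22
seg 2: a=0, c=M2/2=-3/44, d=(M3−M2)/(6·1)=1/44, b=Δ2−h2·(2M2+M3)/6=67/22
t_q=3/2 → seg 0, τ=3/2; S=1+-40/11·τ+0·τ²+25/88·τ³=-2461/704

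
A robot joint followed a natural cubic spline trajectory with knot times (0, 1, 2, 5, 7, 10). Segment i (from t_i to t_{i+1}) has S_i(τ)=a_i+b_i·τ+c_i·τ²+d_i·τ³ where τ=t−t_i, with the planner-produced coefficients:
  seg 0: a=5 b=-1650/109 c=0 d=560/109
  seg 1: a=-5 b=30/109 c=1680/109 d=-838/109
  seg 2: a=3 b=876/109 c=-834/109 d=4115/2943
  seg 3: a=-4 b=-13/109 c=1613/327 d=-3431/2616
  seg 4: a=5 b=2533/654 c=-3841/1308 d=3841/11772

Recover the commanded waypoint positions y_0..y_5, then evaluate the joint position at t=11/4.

y_0 = S_0(0) = a_0 = 5
y_1 = S_1(0) = a_1 = -5
y_2 = S_2(0) = a_2 = 3
y_3 = S_3(0) = a_3 = -4
y_4 = S_4(0) = a_4 = 5
y_5 = S_4(3) = -1
t_q=11/4 is in segment 2 (τ=3/4); S_2(τ)=37067/6976

y_0=5 y_1=-5 y_2=3 y_3=-4 y_4=5 y_5=-1
S(11/4) = 37067/6976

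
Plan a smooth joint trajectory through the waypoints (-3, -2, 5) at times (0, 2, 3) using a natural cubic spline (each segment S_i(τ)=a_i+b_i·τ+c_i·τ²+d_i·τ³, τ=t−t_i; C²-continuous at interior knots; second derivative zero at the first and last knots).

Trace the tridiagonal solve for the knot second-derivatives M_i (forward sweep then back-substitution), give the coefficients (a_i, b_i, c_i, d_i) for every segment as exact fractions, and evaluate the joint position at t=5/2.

  seg 0: a=-3 b=-5/3 c=0 d=13/24
  seg 1: a=-2 b=29/6 c=13/4 d=-13/12
S(5/2) = 35/32

Δ: Δ0=1/2, Δ1=7
row 1: diag=6, rhs=39; c'=1/6, d'=13/2
back: M1=13/2
M: M0=0, M1=13/2, M2=0
seg 0: a=-3, c=M0/2=0, d=(M1−M0)/(6·2)=13/24, b=Δ0−h0·(2M0+M1)/6=-5/3
seg 1: a=-2, c=M1/2=13/4, d=(M2−M1)/(6·1)=-13/12, b=Δ1−h1·(2M1+M2)/6=29/6
t_q=5/2 → seg 1, τ=1/2; S=-2+29/6·τ+13/4·τ²+-13/12·τ³=35/32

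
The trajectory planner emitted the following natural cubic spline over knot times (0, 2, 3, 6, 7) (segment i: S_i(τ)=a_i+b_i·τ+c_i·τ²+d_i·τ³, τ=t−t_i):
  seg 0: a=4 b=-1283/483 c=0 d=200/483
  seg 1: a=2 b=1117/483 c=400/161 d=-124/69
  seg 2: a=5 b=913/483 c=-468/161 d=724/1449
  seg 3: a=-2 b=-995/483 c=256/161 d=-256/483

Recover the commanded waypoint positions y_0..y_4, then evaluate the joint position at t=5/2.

y_0=4 y_1=2 y_2=5 y_3=-2 y_4=-3
S(5/2) = 572/161

y_0 = S_0(0) = a_0 = 4
y_1 = S_1(0) = a_1 = 2
y_2 = S_2(0) = a_2 = 5
y_3 = S_3(0) = a_3 = -2
y_4 = S_3(1) = -3
t_q=5/2 is in segment 1 (τ=1/2); S_1(τ)=572/161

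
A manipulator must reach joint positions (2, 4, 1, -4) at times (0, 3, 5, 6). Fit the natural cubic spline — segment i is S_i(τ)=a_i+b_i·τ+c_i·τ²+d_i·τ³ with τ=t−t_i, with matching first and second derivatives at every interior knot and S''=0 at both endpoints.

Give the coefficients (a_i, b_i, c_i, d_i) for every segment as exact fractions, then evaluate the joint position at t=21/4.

Δ: Δ0=2/3, Δ1=-3/2, Δ2=-5
row 1: diag=10, rhs=-13; c'=1/5, d'=-13/10
row 2: denom=6−2·1/5=28/5; d'=(-21−2·-13/10)/(28/5)=-23/7
back: M2=-23/7
back: M1=-13/10−1/5·-23/7=-9/14
M: M0=0, M1=-9/14, M2=-23/7, M3=0
seg 0: a=2, c=M0/2=0, d=(M1−M0)/(6·3)=-1/28, b=Δ0−h0·(2M0+M1)/6=83/84
seg 1: a=4, c=M1/2=-9/28, d=(M2−M1)/(6·2)=-37/168, b=Δ1−h1·(2M1+M2)/6=1/42
seg 2: a=1, c=M2/2=-23/14, d=(M3−M2)/(6·1)=23/42, b=Δ2−h2·(2M2+M3)/6=-82/21
t_q=21/4 → seg 2, τ=1/4; S=1+-82/21·τ+-23/14·τ²+23/42·τ³=-9/128

  seg 0: a=2 b=83/84 c=0 d=-1/28
  seg 1: a=4 b=1/42 c=-9/28 d=-37/168
  seg 2: a=1 b=-82/21 c=-23/14 d=23/42
S(21/4) = -9/128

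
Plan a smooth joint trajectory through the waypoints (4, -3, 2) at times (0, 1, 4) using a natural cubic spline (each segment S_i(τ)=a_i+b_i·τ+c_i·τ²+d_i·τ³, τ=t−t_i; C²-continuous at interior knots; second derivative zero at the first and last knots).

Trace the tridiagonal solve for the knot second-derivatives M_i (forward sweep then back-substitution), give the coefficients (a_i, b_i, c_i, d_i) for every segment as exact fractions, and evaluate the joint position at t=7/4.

Δ: Δ0=-7, Δ1=5/3
row 1: diag=8, rhs=52; c'=3/8, d'=13/2
back: M1=13/2
M: M0=0, M1=13/2, M2=0
seg 0: a=4, c=M0/2=0, d=(M1−M0)/(6·1)=13/12, b=Δ0−h0·(2M0+M1)/6=-97/12
seg 1: a=-3, c=M1/2=13/4, d=(M2−M1)/(6·3)=-13/36, b=Δ1−h1·(2M1+M2)/6=-29/6
t_q=7/4 → seg 1, τ=3/4; S=-3+-29/6·τ+13/4·τ²+-13/36·τ³=-1267/256

  seg 0: a=4 b=-97/12 c=0 d=13/12
  seg 1: a=-3 b=-29/6 c=13/4 d=-13/36
S(7/4) = -1267/256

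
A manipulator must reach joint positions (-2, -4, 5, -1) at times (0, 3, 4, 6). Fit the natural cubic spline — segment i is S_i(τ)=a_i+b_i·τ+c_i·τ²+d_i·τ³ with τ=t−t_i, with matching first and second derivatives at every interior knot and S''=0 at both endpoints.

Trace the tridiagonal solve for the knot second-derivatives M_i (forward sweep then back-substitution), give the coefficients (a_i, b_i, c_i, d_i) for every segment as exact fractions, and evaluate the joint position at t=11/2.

Δ: Δ0=-2/3, Δ1=9, Δ2=-3
row 1: diag=8, rhs=58; c'=1/8, d'=29/4
row 2: denom=6−1·1/8=47/8; d'=(-72−1·29/4)/(47/8)=-634/47
back: M2=-634/47
back: M1=29/4−1/8·-634/47=420/47
M: M0=0, M1=420/47, M2=-634/47, M3=0
seg 0: a=-2, c=M0/2=0, d=(M1−M0)/(6·3)=70/141, b=Δ0−h0·(2M0+M1)/6=-724/141
seg 1: a=-4, c=M1/2=210/47, d=(M2−M1)/(6·1)=-527/141, b=Δ1−h1·(2M1+M2)/6=1166/141
seg 2: a=5, c=M2/2=-317/47, d=(M3−M2)/(6·2)=317/282, b=Δ2−h2·(2M2+M3)/6=845/141
t_q=11/2 → seg 2, τ=3/2; S=5+845/141·τ+-317/47·τ²+317/282·τ³=1961/752

  seg 0: a=-2 b=-724/141 c=0 d=70/141
  seg 1: a=-4 b=1166/141 c=210/47 d=-527/141
  seg 2: a=5 b=845/141 c=-317/47 d=317/282
S(11/2) = 1961/752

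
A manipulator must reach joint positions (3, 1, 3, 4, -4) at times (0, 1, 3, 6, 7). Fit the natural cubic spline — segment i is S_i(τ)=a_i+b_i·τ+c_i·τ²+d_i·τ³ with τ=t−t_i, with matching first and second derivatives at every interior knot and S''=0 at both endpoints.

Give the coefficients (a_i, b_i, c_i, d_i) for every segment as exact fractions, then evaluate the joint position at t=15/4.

Δ: Δ0=-2, Δ1=1, Δ2=1/3, Δ3=-8
row 1: diag=6, rhs=18; c'=1/3, d'=3
row 2: denom=10−2·1/3=28/3; d'=(-4−2·3)/(28/3)=-15/14
row 3: denom=8−3·9/28=197/28; d'=(-50−3·-15/14)/(197/28)=-1310/197
back: M3=-1310/197
back: M2=-15/14−9/28·-1310/197=210/197
back: M1=3−1/3·210/197=521/197
M: M0=0, M1=521/197, M2=210/197, M3=-1310/197, M4=0
seg 0: a=3, c=M0/2=0, d=(M1−M0)/(6·1)=521/1182, b=Δ0−h0·(2M0+M1)/6=-2885/1182
seg 1: a=1, c=M1/2=521/394, d=(M2−M1)/(6·2)=-311/2364, b=Δ1−h1·(2M1+M2)/6=-661/591
seg 2: a=3, c=M2/2=105/197, d=(M3−M2)/(6·3)=-760/1773, b=Δ2−h2·(2M2+M3)/6=1532/591
seg 3: a=4, c=M3/2=-655/197, d=(M4−M3)/(6·1)=655/591, b=Δ3−h3·(2M3+M4)/6=-3418/591
t_q=15/4 → seg 2, τ=3/4; S=3+1532/591·τ+105/197·τ²+-760/1773·τ³=15959/3152

  seg 0: a=3 b=-2885/1182 c=0 d=521/1182
  seg 1: a=1 b=-661/591 c=521/394 d=-311/2364
  seg 2: a=3 b=1532/591 c=105/197 d=-760/1773
  seg 3: a=4 b=-3418/591 c=-655/197 d=655/591
S(15/4) = 15959/3152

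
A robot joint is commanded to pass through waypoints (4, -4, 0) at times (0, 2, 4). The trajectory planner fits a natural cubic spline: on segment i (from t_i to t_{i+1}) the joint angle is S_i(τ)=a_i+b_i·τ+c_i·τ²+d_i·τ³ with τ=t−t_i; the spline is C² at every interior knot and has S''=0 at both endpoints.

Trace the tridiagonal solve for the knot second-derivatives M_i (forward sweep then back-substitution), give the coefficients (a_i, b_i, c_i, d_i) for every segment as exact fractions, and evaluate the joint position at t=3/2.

Δ: Δ0=-4, Δ1=2
row 1: diag=8, rhs=36; c'=1/4, d'=9/2
back: M1=9/2
M: M0=0, M1=9/2, M2=0
seg 0: a=4, c=M0/2=0, d=(M1−M0)/(6·2)=3/8, b=Δ0−h0·(2M0+M1)/6=-11/2
seg 1: a=-4, c=M1/2=9/4, d=(M2−M1)/(6·2)=-3/8, b=Δ1−h1·(2M1+M2)/6=-1
t_q=3/2 → seg 0, τ=3/2; S=4+-11/2·τ+0·τ²+3/8·τ³=-191/64

  seg 0: a=4 b=-11/2 c=0 d=3/8
  seg 1: a=-4 b=-1 c=9/4 d=-3/8
S(3/2) = -191/64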